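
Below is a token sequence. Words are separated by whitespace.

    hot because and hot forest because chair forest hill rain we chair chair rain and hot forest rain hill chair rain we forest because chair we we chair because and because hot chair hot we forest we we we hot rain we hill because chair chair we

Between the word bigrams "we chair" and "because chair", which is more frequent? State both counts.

"we chair": 2 occurrences
"because chair": 3 occurrences

"because chair" (3 vs 2)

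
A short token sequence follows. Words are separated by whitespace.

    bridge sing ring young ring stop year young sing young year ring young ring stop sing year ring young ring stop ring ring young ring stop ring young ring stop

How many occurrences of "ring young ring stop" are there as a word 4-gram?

5

Scanning the 27 overlapping 4-gram windows for "ring young ring stop":
  position 3–6: ring young ring stop
  position 12–15: ring young ring stop
  position 18–21: ring young ring stop
  position 23–26: ring young ring stop
  position 27–30: ring young ring stop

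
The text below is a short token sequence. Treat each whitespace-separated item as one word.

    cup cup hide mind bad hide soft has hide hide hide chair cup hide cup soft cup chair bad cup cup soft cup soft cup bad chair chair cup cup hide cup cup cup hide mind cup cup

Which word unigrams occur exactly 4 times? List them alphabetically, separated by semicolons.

chair; soft

Unigram counts meeting the condition (exactly 4 times):
  chair: 4
  soft: 4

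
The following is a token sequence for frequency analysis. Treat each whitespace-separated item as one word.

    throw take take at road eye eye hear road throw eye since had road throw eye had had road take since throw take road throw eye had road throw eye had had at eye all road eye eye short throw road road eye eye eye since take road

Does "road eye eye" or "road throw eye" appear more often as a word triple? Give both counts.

"road eye eye": 3 occurrences
"road throw eye": 4 occurrences

"road throw eye" (4 vs 3)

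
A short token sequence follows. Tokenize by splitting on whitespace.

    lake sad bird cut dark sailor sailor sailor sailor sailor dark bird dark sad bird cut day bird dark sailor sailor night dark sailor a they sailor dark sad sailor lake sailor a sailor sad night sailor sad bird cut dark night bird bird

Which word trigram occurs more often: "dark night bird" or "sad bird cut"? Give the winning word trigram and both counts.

"sad bird cut" (3 vs 1)

"dark night bird": 1 occurrence
"sad bird cut": 3 occurrences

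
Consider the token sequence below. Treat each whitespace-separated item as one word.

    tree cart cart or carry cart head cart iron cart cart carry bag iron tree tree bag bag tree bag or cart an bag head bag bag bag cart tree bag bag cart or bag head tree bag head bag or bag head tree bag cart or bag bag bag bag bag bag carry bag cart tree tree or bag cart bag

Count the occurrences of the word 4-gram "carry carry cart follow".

Scanning the 59 overlapping 4-gram windows for "carry carry cart follow":
  (none found)

0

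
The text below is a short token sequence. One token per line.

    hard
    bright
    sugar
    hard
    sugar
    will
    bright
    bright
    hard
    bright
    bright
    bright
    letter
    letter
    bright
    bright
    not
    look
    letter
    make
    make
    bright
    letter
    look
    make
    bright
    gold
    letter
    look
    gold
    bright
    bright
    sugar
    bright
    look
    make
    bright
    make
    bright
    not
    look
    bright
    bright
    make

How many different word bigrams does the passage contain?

27

44 tokens → 43 bigram windows in total.
Repeated bigrams (each contributes count−1 duplicates):
  bright bright: 6
  make bright: 4
  bright letter: 2
  bright make: 2
  bright not: 2
  bright sugar: 2
  hard bright: 2
  letter look: 2
  … (2 more repeated)
16 duplicate windows → 43 − 16 = 27 distinct.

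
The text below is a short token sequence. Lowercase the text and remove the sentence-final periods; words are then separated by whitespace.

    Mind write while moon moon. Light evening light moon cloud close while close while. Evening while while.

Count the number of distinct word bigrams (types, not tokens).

15

17 tokens → 16 bigram windows in total.
Repeated bigrams (each contributes count−1 duplicates):
  close while: 2
1 duplicate windows → 16 − 1 = 15 distinct.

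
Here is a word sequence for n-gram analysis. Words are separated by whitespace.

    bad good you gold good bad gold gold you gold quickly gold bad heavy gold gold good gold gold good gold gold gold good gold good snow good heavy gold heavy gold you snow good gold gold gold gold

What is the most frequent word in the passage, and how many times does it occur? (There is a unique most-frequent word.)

"gold", 19 times

Unigram frequencies (highest first):
  gold: 19
  good: 8
  bad: 3
  you: 3
  heavy: 3
  snow: 2
  … (1 more, each ≤ 1)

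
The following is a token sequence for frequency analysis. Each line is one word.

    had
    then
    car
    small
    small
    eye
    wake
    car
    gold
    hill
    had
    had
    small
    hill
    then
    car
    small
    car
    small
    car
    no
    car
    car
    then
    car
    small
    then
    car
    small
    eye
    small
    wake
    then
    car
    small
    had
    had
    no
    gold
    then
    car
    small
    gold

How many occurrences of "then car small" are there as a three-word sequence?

6

Scanning the 41 overlapping trigram windows for "then car small":
  position 2–4: then car small
  position 15–17: then car small
  position 24–26: then car small
  position 27–29: then car small
  position 33–35: then car small
  position 40–42: then car small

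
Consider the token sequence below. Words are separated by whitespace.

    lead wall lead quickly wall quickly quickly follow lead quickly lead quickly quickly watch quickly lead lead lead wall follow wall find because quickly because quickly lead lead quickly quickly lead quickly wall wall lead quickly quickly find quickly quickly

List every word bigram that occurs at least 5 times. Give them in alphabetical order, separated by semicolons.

Bigram counts meeting the condition (at least 5 times):
  lead quickly: 6
  quickly quickly: 5

lead quickly; quickly quickly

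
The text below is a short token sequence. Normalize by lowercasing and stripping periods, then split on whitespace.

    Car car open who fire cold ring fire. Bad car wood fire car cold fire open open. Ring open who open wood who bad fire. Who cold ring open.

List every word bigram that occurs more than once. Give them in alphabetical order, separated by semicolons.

Bigram counts meeting the condition (more than once):
  cold ring: 2
  open who: 2
  ring open: 2

cold ring; open who; ring open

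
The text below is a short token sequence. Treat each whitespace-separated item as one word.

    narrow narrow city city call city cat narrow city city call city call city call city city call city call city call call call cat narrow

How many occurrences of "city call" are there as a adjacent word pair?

Scanning the 25 overlapping bigram windows for "city call":
  position 4–5: city call
  position 10–11: city call
  position 12–13: city call
  position 14–15: city call
  position 17–18: city call
  position 19–20: city call
  position 21–22: city call

7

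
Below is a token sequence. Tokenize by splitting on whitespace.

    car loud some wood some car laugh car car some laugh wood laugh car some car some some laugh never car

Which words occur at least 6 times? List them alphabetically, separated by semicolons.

Unigram counts meeting the condition (at least 6 times):
  car: 7
  some: 6

car; some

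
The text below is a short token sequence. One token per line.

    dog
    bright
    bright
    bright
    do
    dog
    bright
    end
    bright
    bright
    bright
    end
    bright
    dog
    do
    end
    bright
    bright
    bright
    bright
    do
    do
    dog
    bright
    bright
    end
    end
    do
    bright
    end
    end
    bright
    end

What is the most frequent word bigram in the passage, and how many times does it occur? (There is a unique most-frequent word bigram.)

Bigram frequencies (highest first):
  bright bright: 8
  bright end: 5
  end bright: 4
  dog bright: 3
  bright do: 2
  do dog: 2
  … (7 more, each ≤ 2)

"bright bright", 8 times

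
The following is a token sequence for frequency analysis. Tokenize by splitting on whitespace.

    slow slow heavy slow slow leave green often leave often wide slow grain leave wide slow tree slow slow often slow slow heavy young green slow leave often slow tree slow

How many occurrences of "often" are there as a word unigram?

4

Scanning the 31 tokens for "often":
  position 8: often
  position 10: often
  position 20: often
  position 28: often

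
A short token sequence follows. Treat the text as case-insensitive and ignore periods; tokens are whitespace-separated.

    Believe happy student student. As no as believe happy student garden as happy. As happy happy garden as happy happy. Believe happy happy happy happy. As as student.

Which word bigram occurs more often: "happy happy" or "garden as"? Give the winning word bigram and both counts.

"happy happy": 5 occurrences
"garden as": 2 occurrences

"happy happy" (5 vs 2)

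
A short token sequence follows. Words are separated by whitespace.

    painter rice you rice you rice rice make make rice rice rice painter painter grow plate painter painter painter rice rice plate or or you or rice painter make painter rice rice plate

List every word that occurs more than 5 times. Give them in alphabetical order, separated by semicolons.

Unigram counts meeting the condition (more than 5 times):
  painter: 8
  rice: 12

painter; rice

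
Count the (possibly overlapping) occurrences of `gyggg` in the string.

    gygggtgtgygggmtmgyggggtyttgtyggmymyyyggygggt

4

Sliding a length-5 window over the 44 characters (40 positions):
  position 1–5: gyggg
  position 9–13: gyggg
  position 17–21: gyggg
  position 39–43: gyggg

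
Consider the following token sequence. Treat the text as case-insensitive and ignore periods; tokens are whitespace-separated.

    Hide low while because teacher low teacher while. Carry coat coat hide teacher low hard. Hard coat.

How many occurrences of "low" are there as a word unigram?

3

Scanning the 17 tokens for "low":
  position 2: low
  position 6: low
  position 14: low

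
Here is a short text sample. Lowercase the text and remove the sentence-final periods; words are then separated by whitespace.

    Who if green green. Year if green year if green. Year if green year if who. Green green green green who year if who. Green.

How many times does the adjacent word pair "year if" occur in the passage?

Scanning the 24 overlapping bigram windows for "year if":
  position 5–6: year if
  position 8–9: year if
  position 11–12: year if
  position 14–15: year if
  position 22–23: year if

5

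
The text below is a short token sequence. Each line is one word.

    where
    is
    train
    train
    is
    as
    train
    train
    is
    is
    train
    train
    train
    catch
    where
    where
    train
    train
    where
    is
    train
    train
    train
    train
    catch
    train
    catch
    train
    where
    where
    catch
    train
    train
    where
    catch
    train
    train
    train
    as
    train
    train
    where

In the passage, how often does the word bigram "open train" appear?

0

Scanning the 41 overlapping bigram windows for "open train":
  (none found)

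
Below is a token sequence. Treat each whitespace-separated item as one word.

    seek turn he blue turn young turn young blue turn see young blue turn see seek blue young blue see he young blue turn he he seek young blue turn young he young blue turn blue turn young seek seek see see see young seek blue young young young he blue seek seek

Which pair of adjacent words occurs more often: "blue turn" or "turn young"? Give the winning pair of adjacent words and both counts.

"blue turn" (7 vs 4)

"blue turn": 7 occurrences
"turn young": 4 occurrences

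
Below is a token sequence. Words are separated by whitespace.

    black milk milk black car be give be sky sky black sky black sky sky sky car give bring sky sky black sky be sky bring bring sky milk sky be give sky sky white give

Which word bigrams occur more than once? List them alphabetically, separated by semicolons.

Bigram counts meeting the condition (more than once):
  be give: 2
  be sky: 2
  black sky: 3
  bring sky: 2
  sky be: 2
  sky black: 3
  sky sky: 5

be give; be sky; black sky; bring sky; sky be; sky black; sky sky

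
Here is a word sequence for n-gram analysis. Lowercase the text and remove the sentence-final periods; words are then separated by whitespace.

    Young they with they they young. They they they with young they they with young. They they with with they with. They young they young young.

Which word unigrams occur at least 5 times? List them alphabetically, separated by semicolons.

they; with; young

Unigram counts meeting the condition (at least 5 times):
  they: 13
  with: 6
  young: 7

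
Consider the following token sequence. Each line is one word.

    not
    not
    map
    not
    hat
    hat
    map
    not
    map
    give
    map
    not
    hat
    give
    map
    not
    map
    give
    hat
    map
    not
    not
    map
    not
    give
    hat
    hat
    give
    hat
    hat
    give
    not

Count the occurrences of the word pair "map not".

6

Scanning the 31 overlapping bigram windows for "map not":
  position 3–4: map not
  position 7–8: map not
  position 11–12: map not
  position 15–16: map not
  position 20–21: map not
  position 23–24: map not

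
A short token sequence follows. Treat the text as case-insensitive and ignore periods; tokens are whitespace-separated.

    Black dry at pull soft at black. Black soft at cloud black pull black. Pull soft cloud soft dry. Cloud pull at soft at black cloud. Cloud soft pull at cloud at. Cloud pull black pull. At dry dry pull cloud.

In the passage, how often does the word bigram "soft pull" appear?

1

Scanning the 40 overlapping bigram windows for "soft pull":
  position 28–29: soft pull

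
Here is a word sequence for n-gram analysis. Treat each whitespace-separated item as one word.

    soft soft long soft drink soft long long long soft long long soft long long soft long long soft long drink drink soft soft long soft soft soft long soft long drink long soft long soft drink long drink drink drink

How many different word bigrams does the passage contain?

41 tokens → 40 bigram windows in total.
Repeated bigrams (each contributes count−1 duplicates):
  soft long: 10
  long soft: 9
  long long: 5
  soft soft: 4
  drink drink: 3
  long drink: 3
  drink long: 2
  drink soft: 2
  … (1 more repeated)
31 duplicate windows → 40 − 31 = 9 distinct.

9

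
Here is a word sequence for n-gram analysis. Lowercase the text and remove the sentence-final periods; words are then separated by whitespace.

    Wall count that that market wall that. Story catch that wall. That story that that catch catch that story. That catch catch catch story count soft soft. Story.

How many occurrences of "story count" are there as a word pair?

Scanning the 27 overlapping bigram windows for "story count":
  position 24–25: story count

1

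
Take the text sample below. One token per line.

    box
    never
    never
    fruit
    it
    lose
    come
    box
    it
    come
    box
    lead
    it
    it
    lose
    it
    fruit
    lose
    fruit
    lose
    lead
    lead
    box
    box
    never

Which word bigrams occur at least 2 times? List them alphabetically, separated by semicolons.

Bigram counts meeting the condition (at least 2 times):
  box never: 2
  come box: 2
  fruit lose: 2
  it lose: 2

box never; come box; fruit lose; it lose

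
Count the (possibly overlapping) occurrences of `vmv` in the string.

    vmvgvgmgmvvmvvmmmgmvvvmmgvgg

2

Sliding a length-3 window over the 28 characters (26 positions):
  position 1–3: vmv
  position 11–13: vmv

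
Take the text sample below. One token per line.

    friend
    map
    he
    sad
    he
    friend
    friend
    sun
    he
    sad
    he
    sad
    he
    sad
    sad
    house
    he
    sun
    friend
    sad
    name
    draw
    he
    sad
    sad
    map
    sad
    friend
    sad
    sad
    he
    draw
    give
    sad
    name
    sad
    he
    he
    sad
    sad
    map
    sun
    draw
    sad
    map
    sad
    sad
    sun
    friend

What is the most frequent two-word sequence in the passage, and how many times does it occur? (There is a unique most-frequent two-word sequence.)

"he sad", 6 times

Bigram frequencies (highest first):
  he sad: 6
  sad he: 5
  sad sad: 5
  sad map: 3
  sun friend: 2
  friend sad: 2
  … (23 more, each ≤ 2)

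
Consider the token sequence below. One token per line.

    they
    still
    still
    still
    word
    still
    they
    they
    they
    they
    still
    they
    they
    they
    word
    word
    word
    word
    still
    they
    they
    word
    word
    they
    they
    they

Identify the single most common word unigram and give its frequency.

"they", 13 times

Unigram frequencies (highest first):
  they: 13
  word: 7
  still: 6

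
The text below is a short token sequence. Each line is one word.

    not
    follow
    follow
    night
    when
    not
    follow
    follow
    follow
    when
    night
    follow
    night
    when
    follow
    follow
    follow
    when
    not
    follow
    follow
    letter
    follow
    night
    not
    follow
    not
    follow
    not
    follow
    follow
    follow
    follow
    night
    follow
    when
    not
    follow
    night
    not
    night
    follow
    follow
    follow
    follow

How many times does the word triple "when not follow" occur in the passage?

3

Scanning the 43 overlapping trigram windows for "when not follow":
  position 5–7: when not follow
  position 18–20: when not follow
  position 36–38: when not follow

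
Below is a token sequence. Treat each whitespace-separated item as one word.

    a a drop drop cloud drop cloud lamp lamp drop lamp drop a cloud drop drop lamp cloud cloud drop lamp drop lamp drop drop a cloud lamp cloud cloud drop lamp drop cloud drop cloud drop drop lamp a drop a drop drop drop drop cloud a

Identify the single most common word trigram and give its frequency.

Trigram frequencies (highest first):
  drop lamp drop: 4
  drop cloud drop: 3
  a drop drop: 2
  drop drop cloud: 2
  cloud drop cloud: 2
  lamp drop lamp: 2
  … (24 more, each ≤ 2)

"drop lamp drop", 4 times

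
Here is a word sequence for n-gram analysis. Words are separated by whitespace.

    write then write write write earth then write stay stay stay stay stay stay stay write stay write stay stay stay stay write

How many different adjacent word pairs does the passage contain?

8

23 tokens → 22 bigram windows in total.
Repeated bigrams (each contributes count−1 duplicates):
  stay stay: 9
  stay write: 3
  write stay: 3
  then write: 2
  write write: 2
14 duplicate windows → 22 − 14 = 8 distinct.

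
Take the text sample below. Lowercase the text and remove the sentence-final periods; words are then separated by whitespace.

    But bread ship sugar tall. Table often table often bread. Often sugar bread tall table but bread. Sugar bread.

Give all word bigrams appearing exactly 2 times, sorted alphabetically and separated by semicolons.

but bread; sugar bread; table often; tall table

Bigram counts meeting the condition (exactly 2 times):
  but bread: 2
  sugar bread: 2
  table often: 2
  tall table: 2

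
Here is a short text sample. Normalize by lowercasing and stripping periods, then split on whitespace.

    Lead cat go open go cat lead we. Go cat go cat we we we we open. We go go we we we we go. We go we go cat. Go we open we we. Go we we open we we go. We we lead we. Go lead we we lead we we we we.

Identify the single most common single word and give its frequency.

Unigram frequencies (highest first):
  we: 28
  go: 13
  lead: 5
  cat: 5
  open: 4

"we", 28 times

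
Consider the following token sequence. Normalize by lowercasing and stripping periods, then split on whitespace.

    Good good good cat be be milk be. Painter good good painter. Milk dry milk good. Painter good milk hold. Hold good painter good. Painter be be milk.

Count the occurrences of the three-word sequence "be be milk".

2

Scanning the 26 overlapping trigram windows for "be be milk":
  position 5–7: be be milk
  position 26–28: be be milk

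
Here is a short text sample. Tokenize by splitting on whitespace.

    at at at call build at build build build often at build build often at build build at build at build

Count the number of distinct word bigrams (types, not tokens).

21 tokens → 20 bigram windows in total.
Repeated bigrams (each contributes count−1 duplicates):
  at build: 5
  build build: 4
  build at: 3
  at at: 2
  build often: 2
  often at: 2
12 duplicate windows → 20 − 12 = 8 distinct.

8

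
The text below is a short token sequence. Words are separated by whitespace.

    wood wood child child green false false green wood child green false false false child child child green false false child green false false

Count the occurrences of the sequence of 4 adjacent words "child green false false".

Scanning the 21 overlapping 4-gram windows for "child green false false":
  position 4–7: child green false false
  position 10–13: child green false false
  position 17–20: child green false false
  position 21–24: child green false false

4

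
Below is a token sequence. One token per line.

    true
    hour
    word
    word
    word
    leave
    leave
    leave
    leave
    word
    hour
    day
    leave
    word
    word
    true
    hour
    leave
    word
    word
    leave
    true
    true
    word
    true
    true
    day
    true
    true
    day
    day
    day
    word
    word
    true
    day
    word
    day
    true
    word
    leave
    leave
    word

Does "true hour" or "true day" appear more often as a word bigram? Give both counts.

"true hour": 2 occurrences
"true day": 3 occurrences

"true day" (3 vs 2)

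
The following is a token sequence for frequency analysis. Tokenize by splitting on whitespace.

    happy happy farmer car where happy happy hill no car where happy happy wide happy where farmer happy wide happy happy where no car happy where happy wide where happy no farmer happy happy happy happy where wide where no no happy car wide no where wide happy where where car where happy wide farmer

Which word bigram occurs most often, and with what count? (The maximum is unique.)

Bigram frequencies (highest first):
  happy happy: 7
  where happy: 5
  happy where: 5
  happy wide: 4
  car where: 3
  wide happy: 3
  … (22 more, each ≤ 2)

"happy happy", 7 times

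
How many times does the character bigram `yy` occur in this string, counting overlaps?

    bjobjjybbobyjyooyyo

1

Sliding a length-2 window over the 19 characters (18 positions):
  position 17–18: yy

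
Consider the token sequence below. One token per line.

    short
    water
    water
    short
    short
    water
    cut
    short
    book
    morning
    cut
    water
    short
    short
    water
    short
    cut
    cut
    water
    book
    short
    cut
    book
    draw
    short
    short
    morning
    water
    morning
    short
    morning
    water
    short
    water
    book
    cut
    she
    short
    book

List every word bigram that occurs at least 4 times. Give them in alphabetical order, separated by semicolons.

Bigram counts meeting the condition (at least 4 times):
  short water: 4
  water short: 4

short water; water short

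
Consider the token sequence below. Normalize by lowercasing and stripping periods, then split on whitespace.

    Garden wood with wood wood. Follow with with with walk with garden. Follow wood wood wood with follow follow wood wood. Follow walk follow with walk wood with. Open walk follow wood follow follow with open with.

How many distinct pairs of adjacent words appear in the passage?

20

37 tokens → 36 bigram windows in total.
Repeated bigrams (each contributes count−1 duplicates):
  wood wood: 4
  follow with: 3
  follow wood: 3
  wood follow: 3
  wood with: 3
  follow follow: 2
  walk follow: 2
  with open: 2
  … (2 more repeated)
16 duplicate windows → 36 − 16 = 20 distinct.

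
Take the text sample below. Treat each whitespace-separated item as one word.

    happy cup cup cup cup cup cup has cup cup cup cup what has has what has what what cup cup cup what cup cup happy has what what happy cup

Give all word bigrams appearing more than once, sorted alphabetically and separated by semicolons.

Bigram counts meeting the condition (more than once):
  cup cup: 11
  cup what: 2
  happy cup: 2
  has what: 3
  what cup: 2
  what has: 2
  what what: 2

cup cup; cup what; happy cup; has what; what cup; what has; what what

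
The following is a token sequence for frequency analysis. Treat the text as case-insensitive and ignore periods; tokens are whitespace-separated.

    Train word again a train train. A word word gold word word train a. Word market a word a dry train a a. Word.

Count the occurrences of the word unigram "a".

Scanning the 24 tokens for "a":
  position 4: a
  position 7: a
  position 14: a
  position 17: a
  position 19: a
  position 22: a
  position 23: a

7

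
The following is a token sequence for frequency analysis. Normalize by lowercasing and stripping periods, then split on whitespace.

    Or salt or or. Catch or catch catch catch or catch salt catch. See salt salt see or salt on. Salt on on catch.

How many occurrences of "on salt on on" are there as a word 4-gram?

Scanning the 21 overlapping 4-gram windows for "on salt on on":
  position 20–23: on salt on on

1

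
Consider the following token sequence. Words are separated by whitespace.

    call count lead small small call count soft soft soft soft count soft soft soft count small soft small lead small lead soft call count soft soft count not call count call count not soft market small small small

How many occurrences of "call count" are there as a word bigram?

5

Scanning the 38 overlapping bigram windows for "call count":
  position 1–2: call count
  position 6–7: call count
  position 24–25: call count
  position 30–31: call count
  position 32–33: call count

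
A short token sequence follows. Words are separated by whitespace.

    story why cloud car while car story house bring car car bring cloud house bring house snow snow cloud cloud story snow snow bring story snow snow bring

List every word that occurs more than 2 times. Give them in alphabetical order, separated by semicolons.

bring; car; cloud; house; snow; story

Unigram counts meeting the condition (more than 2 times):
  bring: 5
  car: 4
  cloud: 4
  house: 3
  snow: 6
  story: 4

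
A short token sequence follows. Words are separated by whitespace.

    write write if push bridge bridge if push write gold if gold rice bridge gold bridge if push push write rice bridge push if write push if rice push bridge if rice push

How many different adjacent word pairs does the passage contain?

22

33 tokens → 32 bigram windows in total.
Repeated bigrams (each contributes count−1 duplicates):
  bridge if: 3
  if push: 3
  if rice: 2
  push bridge: 2
  push if: 2
  push write: 2
  rice bridge: 2
  rice push: 2
10 duplicate windows → 32 − 10 = 22 distinct.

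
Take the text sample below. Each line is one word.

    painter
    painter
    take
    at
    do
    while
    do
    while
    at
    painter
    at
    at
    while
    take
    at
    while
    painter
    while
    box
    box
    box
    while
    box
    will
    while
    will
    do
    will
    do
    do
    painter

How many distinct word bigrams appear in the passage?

31 tokens → 30 bigram windows in total.
Repeated bigrams (each contributes count−1 duplicates):
  at while: 2
  box box: 2
  do while: 2
  take at: 2
  while box: 2
  will do: 2
6 duplicate windows → 30 − 6 = 24 distinct.

24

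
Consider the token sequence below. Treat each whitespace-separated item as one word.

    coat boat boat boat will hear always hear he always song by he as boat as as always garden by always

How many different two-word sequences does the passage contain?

21 tokens → 20 bigram windows in total.
Repeated bigrams (each contributes count−1 duplicates):
  boat boat: 2
1 duplicate windows → 20 − 1 = 19 distinct.

19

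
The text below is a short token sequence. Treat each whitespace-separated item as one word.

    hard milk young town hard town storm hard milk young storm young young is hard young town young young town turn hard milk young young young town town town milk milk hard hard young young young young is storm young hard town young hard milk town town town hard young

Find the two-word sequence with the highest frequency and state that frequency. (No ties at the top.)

"young young", 7 times

Bigram frequencies (highest first):
  young young: 7
  hard milk: 4
  young town: 4
  town town: 4
  milk young: 3
  hard young: 3
  … (18 more, each ≤ 2)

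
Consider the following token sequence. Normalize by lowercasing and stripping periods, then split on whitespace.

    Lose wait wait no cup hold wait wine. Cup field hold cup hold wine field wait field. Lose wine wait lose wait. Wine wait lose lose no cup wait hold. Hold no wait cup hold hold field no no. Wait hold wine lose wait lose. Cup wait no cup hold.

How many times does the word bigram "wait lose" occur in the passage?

3

Scanning the 49 overlapping bigram windows for "wait lose":
  position 20–21: wait lose
  position 24–25: wait lose
  position 44–45: wait lose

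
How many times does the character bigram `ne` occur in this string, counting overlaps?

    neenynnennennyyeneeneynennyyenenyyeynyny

7

Sliding a length-2 window over the 40 characters (39 positions):
  position 1–2: ne
  position 7–8: ne
  position 10–11: ne
  position 17–18: ne
  position 20–21: ne
  position 23–24: ne
  position 30–31: ne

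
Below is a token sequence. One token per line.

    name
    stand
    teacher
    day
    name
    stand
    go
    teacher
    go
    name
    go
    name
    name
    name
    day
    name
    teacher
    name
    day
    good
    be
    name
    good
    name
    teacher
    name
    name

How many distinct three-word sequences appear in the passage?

24

27 tokens → 25 trigram windows in total.
Repeated trigrams (each contributes count−1 duplicates):
  name teacher name: 2
1 duplicate windows → 25 − 1 = 24 distinct.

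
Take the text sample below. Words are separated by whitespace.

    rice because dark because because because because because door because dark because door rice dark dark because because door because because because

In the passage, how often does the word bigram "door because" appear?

Scanning the 21 overlapping bigram windows for "door because":
  position 9–10: door because
  position 19–20: door because

2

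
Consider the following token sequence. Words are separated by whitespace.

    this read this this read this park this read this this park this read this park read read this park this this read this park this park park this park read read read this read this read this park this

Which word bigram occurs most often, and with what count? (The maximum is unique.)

Bigram frequencies (highest first):
  read this: 9
  this park: 8
  this read: 7
  park this: 6
  this this: 3
  read read: 3
  … (2 more, each ≤ 2)

"read this", 9 times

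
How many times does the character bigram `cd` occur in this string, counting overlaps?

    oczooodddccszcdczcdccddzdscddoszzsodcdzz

Sliding a length-2 window over the 40 characters (39 positions):
  position 14–15: cd
  position 18–19: cd
  position 21–22: cd
  position 27–28: cd
  position 37–38: cd

5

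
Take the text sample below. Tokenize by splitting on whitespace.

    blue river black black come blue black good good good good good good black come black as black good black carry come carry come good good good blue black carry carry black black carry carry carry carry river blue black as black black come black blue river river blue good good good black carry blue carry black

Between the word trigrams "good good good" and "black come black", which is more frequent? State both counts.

"good good good" (6 vs 2)

"good good good": 6 occurrences
"black come black": 2 occurrences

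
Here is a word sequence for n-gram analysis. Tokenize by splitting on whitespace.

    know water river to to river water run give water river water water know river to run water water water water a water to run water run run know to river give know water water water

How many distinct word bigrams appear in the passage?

22

36 tokens → 35 bigram windows in total.
Repeated bigrams (each contributes count−1 duplicates):
  water water: 6
  know water: 2
  river to: 2
  river water: 2
  run water: 2
  to river: 2
  to run: 2
  water river: 2
  … (1 more repeated)
13 duplicate windows → 35 − 13 = 22 distinct.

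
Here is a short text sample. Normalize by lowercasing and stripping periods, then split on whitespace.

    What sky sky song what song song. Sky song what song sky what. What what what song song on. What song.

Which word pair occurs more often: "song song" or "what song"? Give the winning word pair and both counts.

"what song" (4 vs 2)

"song song": 2 occurrences
"what song": 4 occurrences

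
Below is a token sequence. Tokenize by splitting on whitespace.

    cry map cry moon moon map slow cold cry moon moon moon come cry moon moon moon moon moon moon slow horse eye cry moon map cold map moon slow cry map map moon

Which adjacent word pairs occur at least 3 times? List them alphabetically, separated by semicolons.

cry moon; moon moon

Bigram counts meeting the condition (at least 3 times):
  cry moon: 4
  moon moon: 8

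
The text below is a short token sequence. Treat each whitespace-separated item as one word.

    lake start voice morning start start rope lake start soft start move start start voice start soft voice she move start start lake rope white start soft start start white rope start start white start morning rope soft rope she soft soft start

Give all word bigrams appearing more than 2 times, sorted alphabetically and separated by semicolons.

soft start; start soft; start start

Bigram counts meeting the condition (more than 2 times):
  soft start: 3
  start soft: 3
  start start: 5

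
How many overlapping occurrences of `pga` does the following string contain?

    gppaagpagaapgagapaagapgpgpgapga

Sliding a length-3 window over the 31 characters (29 positions):
  position 12–14: pga
  position 26–28: pga
  position 29–31: pga

3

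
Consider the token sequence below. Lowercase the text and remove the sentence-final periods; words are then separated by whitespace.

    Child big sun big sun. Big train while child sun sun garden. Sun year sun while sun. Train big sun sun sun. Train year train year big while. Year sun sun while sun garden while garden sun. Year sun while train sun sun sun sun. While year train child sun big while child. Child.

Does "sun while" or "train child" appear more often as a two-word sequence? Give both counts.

"sun while" (4 vs 1)

"sun while": 4 occurrences
"train child": 1 occurrence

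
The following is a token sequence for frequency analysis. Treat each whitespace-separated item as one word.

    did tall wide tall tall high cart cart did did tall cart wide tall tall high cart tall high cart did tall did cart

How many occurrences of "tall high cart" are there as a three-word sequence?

3

Scanning the 22 overlapping trigram windows for "tall high cart":
  position 5–7: tall high cart
  position 15–17: tall high cart
  position 18–20: tall high cart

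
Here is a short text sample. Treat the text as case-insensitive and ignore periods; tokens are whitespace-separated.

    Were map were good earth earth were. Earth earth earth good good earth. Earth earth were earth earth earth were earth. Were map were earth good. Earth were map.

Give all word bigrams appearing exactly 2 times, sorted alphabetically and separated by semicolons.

Bigram counts meeting the condition (exactly 2 times):
  earth good: 2
  map were: 2

earth good; map were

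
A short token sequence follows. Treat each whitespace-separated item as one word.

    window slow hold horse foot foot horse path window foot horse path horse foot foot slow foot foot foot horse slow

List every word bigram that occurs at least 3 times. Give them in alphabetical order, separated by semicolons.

Bigram counts meeting the condition (at least 3 times):
  foot foot: 4
  foot horse: 3

foot foot; foot horse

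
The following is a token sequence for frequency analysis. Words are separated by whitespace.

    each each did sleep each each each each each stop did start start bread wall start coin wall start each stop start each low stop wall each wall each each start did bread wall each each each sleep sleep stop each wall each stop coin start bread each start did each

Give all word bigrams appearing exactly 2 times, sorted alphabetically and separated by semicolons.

bread wall; each start; each wall; start bread; start did; start each; wall start

Bigram counts meeting the condition (exactly 2 times):
  bread wall: 2
  each start: 2
  each wall: 2
  start bread: 2
  start did: 2
  start each: 2
  wall start: 2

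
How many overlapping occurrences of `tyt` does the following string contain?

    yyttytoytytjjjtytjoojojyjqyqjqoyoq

3

Sliding a length-3 window over the 34 characters (32 positions):
  position 4–6: tyt
  position 9–11: tyt
  position 15–17: tyt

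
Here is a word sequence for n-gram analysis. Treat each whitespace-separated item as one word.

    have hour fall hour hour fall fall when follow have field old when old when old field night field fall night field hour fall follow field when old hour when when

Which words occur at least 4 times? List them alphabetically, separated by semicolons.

fall; field; hour; old; when

Unigram counts meeting the condition (at least 4 times):
  fall: 5
  field: 5
  hour: 5
  old: 4
  when: 6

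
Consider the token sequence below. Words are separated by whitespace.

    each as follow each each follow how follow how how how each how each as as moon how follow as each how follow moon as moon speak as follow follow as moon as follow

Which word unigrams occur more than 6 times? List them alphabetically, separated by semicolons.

Unigram counts meeting the condition (more than 6 times):
  as: 8
  follow: 8
  how: 7

as; follow; how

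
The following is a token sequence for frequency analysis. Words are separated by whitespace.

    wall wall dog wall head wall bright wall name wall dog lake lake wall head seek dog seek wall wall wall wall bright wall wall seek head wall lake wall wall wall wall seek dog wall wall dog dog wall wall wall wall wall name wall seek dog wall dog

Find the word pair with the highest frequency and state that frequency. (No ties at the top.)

"wall wall", 13 times

Bigram frequencies (highest first):
  wall wall: 13
  wall dog: 4
  dog wall: 4
  seek dog: 3
  wall seek: 3
  wall head: 2
  … (14 more, each ≤ 2)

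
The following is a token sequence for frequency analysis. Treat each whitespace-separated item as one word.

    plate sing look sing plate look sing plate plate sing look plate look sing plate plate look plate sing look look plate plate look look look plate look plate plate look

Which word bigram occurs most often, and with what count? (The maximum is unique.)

Bigram frequencies (highest first):
  plate look: 6
  look plate: 5
  plate plate: 4
  plate sing: 3
  sing look: 3
  look sing: 3
  … (2 more, each ≤ 3)

"plate look", 6 times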